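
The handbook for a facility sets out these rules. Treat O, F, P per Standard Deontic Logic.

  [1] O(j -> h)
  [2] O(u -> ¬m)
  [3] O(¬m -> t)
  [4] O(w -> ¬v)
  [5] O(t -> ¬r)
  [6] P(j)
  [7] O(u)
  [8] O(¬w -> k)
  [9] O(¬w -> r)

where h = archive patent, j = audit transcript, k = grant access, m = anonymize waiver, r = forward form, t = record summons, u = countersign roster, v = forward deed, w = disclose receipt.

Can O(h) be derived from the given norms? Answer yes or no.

Premise 1 is O(j -> h), but O(j) is not derivable from the premises (the permission P(j) asserts only ¬O(¬j), not O(j)), so it does not yield O(h).
No other premise forces O(h). An ideal world satisfying every premise can still have h false, so O(h) is not derivable.

No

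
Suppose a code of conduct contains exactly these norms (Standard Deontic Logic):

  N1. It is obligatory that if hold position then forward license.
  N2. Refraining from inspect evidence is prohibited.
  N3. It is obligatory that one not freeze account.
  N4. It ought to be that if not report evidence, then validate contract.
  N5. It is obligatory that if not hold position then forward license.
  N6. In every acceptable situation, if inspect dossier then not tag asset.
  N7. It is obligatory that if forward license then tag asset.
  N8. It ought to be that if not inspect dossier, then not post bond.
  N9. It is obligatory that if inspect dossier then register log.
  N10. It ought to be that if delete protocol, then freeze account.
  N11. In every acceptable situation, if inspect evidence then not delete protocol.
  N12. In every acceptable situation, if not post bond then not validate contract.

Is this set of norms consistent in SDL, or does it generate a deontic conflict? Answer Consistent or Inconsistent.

Premise 10 is O(delete_protocol → freeze_account), but O(delete_protocol) is not derivable from the premises, so it does not yield O(freeze_account).
So O(freeze_account) is not derivable, and the apparent clash with O(¬freeze_account) does not arise.
A world satisfying every obligation exists (e.g. delete_protocol=false, forward_license=true, freeze_account=false, hold_position=false, inspect_dossier=false, inspect_evidence=true, post_bond=false, register_log=false, report_evidence=true, tag_asset=true, validate_contract=false); no atom is both obligatory and forbidden, so the set is consistent.

Consistent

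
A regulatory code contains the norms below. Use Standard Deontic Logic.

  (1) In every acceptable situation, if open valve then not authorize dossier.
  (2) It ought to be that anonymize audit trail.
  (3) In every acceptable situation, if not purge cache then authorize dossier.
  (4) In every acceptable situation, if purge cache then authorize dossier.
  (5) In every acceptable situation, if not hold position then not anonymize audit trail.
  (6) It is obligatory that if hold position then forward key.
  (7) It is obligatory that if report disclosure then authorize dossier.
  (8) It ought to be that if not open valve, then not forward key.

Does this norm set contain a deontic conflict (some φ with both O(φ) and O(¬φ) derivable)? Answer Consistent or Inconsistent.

Premises 3 and 4 cover both cases: O(¬purge_cache → authorize_dossier) and O(purge_cache → authorize_dossier). Since ¬purge_cache ∨ purge_cache is a tautology, O(authorize_dossier) follows.
Premise 1 is O(open_valve → ¬authorize_dossier); contrapositively O(authorize_dossier → ¬open_valve). Since O(authorize_dossier) holds, K gives O(¬open_valve).
From O(¬open_valve) and premise 8, O(¬open_valve → ¬forward_key), we obtain O(¬forward_key).
Premise 6, O(hold_position → forward_key), contraposes to O(¬forward_key → ¬hold_position); with O(¬forward_key) we get O(¬hold_position).
Applying K to premise 5 (O(¬hold_position → ¬anonymize_audit_trail)) and O(¬hold_position) yields O(¬anonymize_audit_trail).
However, premise 2 gives O(anonymize_audit_trail).
We now have both O(¬anonymize_audit_trail) and O(anonymize_audit_trail) — anonymize_audit_trail is simultaneously obligatory and forbidden, violating the D-axiom.

Inconsistent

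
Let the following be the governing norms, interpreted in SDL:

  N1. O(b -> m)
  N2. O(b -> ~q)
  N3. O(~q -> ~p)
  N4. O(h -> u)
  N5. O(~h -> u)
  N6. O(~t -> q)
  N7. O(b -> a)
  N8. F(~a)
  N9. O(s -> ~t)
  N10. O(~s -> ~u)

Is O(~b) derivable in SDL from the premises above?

Yes

Premises 5 and 4 cover both cases: O(~h -> u) and O(h -> u). Since ~h ∨ h is a tautology, O(u) follows.
Premise 10 is O(~s -> ~u); contrapositively O(u -> s). Since O(u) holds, K gives O(s).
From O(s) and premise 9, O(s -> ~t), we obtain O(~t).
From O(~t) and premise 6, O(~t -> q), we obtain O(q).
Premise 2 is O(b -> ~q); contrapositively O(q -> ~b). Since O(q) holds, K gives O(~b).
Premises 1, 3, 7, 8 do not contribute to this derivation.
So O(~b) follows.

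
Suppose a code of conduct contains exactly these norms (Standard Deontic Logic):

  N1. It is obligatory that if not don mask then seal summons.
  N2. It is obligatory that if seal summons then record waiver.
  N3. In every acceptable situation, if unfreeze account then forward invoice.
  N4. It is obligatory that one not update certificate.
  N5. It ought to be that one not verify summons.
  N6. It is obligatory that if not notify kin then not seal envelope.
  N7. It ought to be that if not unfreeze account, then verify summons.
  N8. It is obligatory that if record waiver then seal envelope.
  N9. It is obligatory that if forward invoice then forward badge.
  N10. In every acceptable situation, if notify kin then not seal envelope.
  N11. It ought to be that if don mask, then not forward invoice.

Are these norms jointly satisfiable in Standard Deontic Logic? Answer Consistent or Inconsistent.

Premises 6 and 10 are O(¬notify_kin → ¬seal_envelope) and O(notify_kin → ¬seal_envelope); every ideal world satisfies ¬notify_kin or notify_kin, so in either case ¬seal_envelope holds — hence O(¬seal_envelope).
Premise 8, O(record_waiver → seal_envelope), contraposes to O(¬seal_envelope → ¬record_waiver); with O(¬seal_envelope) we get O(¬record_waiver).
Premise 2 is O(seal_summons → record_waiver); contrapositively O(¬record_waiver → ¬seal_summons). Since O(¬record_waiver) holds, K gives O(¬seal_summons).
The contrapositive of premise 1 (O(¬don_mask → seal_summons)) is O(¬seal_summons → don_mask), and O(¬seal_summons) is already established, so O(don_mask).
From O(don_mask) and premise 11, O(don_mask → ¬forward_invoice), we obtain O(¬forward_invoice).
The contrapositive of premise 3 (O(unfreeze_account → forward_invoice)) is O(¬forward_invoice → ¬unfreeze_account), and O(¬forward_invoice) is already established, so O(¬unfreeze_account).
Premise 7 is O(¬unfreeze_account → verify_summons); since O(¬unfreeze_account), deontic closure gives O(verify_summons).
However, premise 5 gives O(¬verify_summons).
We now have both O(verify_summons) and O(¬verify_summons) — verify_summons is simultaneously obligatory and forbidden, violating the D-axiom.

Inconsistent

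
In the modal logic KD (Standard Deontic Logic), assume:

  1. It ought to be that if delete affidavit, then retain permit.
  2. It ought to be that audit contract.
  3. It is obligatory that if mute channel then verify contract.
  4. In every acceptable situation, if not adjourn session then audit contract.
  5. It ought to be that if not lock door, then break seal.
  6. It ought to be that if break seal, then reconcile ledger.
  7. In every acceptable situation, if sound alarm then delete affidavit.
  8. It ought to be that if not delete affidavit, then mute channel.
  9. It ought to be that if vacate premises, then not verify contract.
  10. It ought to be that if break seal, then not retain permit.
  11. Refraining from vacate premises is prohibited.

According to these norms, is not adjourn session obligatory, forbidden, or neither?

Premise 4 is O(¬adjourn_session → audit_contract); even if O(audit_contract) held, inferring O(¬adjourn_session) would be affirming the consequent — invalid.
No premise or chain of K-axiom applications forces O(¬adjourn_session), and none forces O(adjourn_session). So ¬adjourn_session is neither obligatory nor forbidden under these norms.

Neither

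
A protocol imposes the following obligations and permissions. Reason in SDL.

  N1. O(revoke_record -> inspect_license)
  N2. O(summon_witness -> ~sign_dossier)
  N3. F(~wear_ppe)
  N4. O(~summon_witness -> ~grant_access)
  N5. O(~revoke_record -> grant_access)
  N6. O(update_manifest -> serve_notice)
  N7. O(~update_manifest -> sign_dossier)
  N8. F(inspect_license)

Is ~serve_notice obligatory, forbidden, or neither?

Premise 8 is F(inspect_license), i.e. O(~inspect_license).
The contrapositive of premise 1 (O(revoke_record -> inspect_license)) is O(~inspect_license -> ~revoke_record), and O(~inspect_license) is already established, so O(~revoke_record).
Applying K to premise 5 (O(~revoke_record -> grant_access)) and O(~revoke_record) yields O(grant_access).
Premise 4, O(~summon_witness -> ~grant_access), contraposes to O(grant_access -> summon_witness); with O(grant_access) we get O(summon_witness).
Premise 2 is O(summon_witness -> ~sign_dossier); since O(summon_witness), deontic closure gives O(~sign_dossier).
Premise 7 is O(~update_manifest -> sign_dossier); contrapositively O(~sign_dossier -> update_manifest). Since O(~sign_dossier) holds, K gives O(update_manifest).
From O(update_manifest) and premise 6, O(update_manifest -> serve_notice), we obtain O(serve_notice).
Premise 3 does not contribute to this derivation.
Thus O(serve_notice), which is F(~serve_notice): ~serve_notice is forbidden.

Forbidden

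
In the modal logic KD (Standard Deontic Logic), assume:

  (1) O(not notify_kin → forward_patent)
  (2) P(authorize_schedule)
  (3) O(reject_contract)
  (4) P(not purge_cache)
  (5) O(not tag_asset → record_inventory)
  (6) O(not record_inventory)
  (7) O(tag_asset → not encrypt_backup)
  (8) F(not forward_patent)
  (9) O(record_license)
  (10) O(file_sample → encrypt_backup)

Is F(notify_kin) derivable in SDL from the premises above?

No

Premise 1 is O(not notify_kin → forward_patent); even if O(forward_patent) held, inferring O(not notify_kin) would be affirming the consequent — invalid.
No other premise forces O(not notify_kin). An ideal world satisfying every premise can still have notify_kin true, so F(notify_kin) is not derivable.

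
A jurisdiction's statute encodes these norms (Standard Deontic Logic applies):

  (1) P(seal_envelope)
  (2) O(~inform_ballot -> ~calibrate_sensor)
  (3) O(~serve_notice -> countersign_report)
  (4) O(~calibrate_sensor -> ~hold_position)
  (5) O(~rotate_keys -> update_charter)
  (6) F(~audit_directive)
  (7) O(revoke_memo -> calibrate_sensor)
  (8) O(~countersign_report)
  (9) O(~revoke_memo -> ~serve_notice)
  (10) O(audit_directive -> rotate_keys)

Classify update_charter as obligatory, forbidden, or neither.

Premise 5 is O(~rotate_keys -> update_charter), but O(~rotate_keys) is not derivable from the premises, so it does not yield O(update_charter).
No premise or chain of K-axiom applications forces O(update_charter), and none forces O(~update_charter). So update_charter is neither obligatory nor forbidden under these norms.

Neither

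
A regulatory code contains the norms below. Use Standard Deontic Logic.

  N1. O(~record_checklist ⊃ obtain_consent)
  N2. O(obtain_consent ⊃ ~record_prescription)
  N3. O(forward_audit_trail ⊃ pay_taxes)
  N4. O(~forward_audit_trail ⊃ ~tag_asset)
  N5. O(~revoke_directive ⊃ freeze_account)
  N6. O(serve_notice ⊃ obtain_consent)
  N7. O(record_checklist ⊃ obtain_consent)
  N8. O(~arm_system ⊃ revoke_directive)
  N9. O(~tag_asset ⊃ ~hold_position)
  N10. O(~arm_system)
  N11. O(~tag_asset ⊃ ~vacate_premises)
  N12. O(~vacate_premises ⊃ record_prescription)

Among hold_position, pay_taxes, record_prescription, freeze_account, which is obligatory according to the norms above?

Premises 7 and 1 are O(record_checklist ⊃ obtain_consent) and O(~record_checklist ⊃ obtain_consent); every ideal world satisfies record_checklist or ~record_checklist, so in either case obtain_consent holds — hence O(obtain_consent).
With premise 2, O(obtain_consent ⊃ ~record_prescription), the K-axiom yields O(~record_prescription).
The contrapositive of premise 12 (O(~vacate_premises ⊃ record_prescription)) is O(~record_prescription ⊃ vacate_premises), and O(~record_prescription) is already established, so O(vacate_premises).
The contrapositive of premise 11 (O(~tag_asset ⊃ ~vacate_premises)) is O(vacate_premises ⊃ tag_asset), and O(vacate_premises) is already established, so O(tag_asset).
Premise 4 is O(~forward_audit_trail ⊃ ~tag_asset); contrapositively O(tag_asset ⊃ forward_audit_trail). Since O(tag_asset) holds, K gives O(forward_audit_trail).
With premise 3, O(forward_audit_trail ⊃ pay_taxes), the K-axiom yields O(pay_taxes).
So O(pay_taxes) holds — pay_taxes is obligatory. None of the other listed options is made obligatory by any chain of premises.

pay_taxes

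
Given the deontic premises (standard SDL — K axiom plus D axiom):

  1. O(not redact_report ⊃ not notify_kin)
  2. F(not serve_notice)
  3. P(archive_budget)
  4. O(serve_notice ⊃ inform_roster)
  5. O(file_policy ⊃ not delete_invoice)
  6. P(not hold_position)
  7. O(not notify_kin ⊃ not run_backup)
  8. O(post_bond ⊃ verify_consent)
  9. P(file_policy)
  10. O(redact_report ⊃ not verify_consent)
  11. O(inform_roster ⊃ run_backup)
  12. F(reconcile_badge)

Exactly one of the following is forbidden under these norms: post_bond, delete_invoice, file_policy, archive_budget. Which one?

post_bond

Premise 2, F(not serve_notice), is equivalent to O(serve_notice).
Premise 4 is O(serve_notice ⊃ inform_roster); since O(serve_notice), deontic closure gives O(inform_roster).
Applying K to premise 11 (O(inform_roster ⊃ run_backup)) and O(inform_roster) yields O(run_backup).
The contrapositive of premise 7 (O(not notify_kin ⊃ not run_backup)) is O(run_backup ⊃ notify_kin), and O(run_backup) is already established, so O(notify_kin).
Premise 1, O(not redact_report ⊃ not notify_kin), contraposes to O(notify_kin ⊃ redact_report); with O(notify_kin) we get O(redact_report).
Premise 10 is O(redact_report ⊃ not verify_consent); since O(redact_report), deontic closure gives O(not verify_consent).
The contrapositive of premise 8 (O(post_bond ⊃ verify_consent)) is O(not verify_consent ⊃ not post_bond), and O(not verify_consent) is already established, so O(not post_bond).
So O(not post_bond) holds, i.e. post_bond is forbidden. None of the other listed options is forbidden under the premises.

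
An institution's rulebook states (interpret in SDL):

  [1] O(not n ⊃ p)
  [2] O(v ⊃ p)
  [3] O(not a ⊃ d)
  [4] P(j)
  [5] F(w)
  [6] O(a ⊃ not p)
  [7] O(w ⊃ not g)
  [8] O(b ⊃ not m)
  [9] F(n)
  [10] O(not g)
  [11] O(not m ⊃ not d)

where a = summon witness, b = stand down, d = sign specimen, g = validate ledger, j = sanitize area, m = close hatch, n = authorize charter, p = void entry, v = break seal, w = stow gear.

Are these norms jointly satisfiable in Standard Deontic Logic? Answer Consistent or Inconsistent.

Premise 7 is O(w ⊃ not g); even if O(not g) held, inferring O(w) would be affirming the consequent — invalid.
So O(w) is not derivable, and the apparent clash with O(not w) does not arise.
A world satisfying every obligation exists (e.g. a=false, b=false, d=true, g=false, j=false, m=true, n=false, p=true, v=false, w=false); no atom is both obligatory and forbidden, so the set is consistent.

Consistent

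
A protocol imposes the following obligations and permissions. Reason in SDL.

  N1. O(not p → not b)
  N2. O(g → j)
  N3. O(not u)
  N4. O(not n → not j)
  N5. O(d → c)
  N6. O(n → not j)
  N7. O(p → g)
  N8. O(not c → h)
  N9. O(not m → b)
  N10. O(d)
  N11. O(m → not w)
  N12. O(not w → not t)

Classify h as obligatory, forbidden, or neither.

Neither

Premise 8 is O(not c → h), but O(not c) is not derivable from the premises, so it does not yield O(h).
No premise or chain of K-axiom applications forces O(h), and none forces O(not h). So h is neither obligatory nor forbidden under these norms.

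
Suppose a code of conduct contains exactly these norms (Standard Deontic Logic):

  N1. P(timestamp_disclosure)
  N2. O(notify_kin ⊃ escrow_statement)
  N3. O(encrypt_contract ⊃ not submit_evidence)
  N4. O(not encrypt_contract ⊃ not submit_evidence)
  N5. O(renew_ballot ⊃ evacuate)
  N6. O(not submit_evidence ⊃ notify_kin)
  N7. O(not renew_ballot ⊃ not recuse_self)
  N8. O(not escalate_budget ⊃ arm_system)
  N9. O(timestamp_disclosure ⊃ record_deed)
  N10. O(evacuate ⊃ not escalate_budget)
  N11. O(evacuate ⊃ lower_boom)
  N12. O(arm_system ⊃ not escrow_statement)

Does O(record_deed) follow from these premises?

No

Premise 9 is O(timestamp_disclosure ⊃ record_deed), but O(timestamp_disclosure) is not derivable from the premises (the permission P(timestamp_disclosure) asserts only not O(not timestamp_disclosure), not O(timestamp_disclosure)), so it does not yield O(record_deed).
No other premise forces O(record_deed). An ideal world satisfying every premise can still have record_deed false, so O(record_deed) is not derivable.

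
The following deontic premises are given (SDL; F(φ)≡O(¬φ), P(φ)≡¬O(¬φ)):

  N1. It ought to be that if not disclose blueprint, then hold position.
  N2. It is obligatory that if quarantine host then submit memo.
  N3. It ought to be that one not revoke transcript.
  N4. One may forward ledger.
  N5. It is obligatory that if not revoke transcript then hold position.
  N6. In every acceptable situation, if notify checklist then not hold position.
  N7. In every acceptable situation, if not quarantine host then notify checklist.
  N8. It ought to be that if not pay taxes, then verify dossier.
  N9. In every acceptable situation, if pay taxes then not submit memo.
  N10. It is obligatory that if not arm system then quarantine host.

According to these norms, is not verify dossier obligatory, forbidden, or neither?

From premise 3 we have O(¬revoke_transcript).
Applying K to premise 5 (O(¬revoke_transcript → hold_position)) and O(¬revoke_transcript) yields O(hold_position).
Premise 6, O(notify_checklist → ¬hold_position), contraposes to O(hold_position → ¬notify_checklist); with O(hold_position) we get O(¬notify_checklist).
Premise 7 is O(¬quarantine_host → notify_checklist); contrapositively O(¬notify_checklist → quarantine_host). Since O(¬notify_checklist) holds, K gives O(quarantine_host).
From O(quarantine_host) and premise 2, O(quarantine_host → submit_memo), we obtain O(submit_memo).
The contrapositive of premise 9 (O(pay_taxes → ¬submit_memo)) is O(submit_memo → ¬pay_taxes), and O(submit_memo) is already established, so O(¬pay_taxes).
From O(¬pay_taxes) and premise 8, O(¬pay_taxes → verify_dossier), we obtain O(verify_dossier).
Premises 1, 4, 10 do not contribute to this derivation.
Thus O(verify_dossier), which is F(¬verify_dossier): ¬verify_dossier is forbidden.

Forbidden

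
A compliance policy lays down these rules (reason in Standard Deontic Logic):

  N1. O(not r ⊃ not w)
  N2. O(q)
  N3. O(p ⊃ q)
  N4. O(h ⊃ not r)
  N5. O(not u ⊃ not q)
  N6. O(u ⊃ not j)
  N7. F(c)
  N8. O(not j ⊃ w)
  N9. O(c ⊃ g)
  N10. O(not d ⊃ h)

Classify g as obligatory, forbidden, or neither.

Neither

Premise 9 is O(c ⊃ g), but O(c) is not derivable from the premises, so it does not yield O(g).
No premise or chain of K-axiom applications forces O(g), and none forces O(not g). So g is neither obligatory nor forbidden under these norms.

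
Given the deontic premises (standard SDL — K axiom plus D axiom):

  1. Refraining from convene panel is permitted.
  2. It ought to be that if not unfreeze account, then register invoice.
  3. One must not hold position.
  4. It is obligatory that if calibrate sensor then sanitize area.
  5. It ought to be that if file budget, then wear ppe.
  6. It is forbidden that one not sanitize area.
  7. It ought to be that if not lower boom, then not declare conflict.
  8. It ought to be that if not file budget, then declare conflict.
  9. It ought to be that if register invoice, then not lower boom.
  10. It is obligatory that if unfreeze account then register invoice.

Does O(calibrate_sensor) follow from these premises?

No

Premise 4 is O(calibrate_sensor → sanitize_area); even if O(sanitize_area) held, inferring O(calibrate_sensor) would be affirming the consequent — invalid.
No other premise forces O(calibrate_sensor). An ideal world satisfying every premise can still have calibrate_sensor false, so O(calibrate_sensor) is not derivable.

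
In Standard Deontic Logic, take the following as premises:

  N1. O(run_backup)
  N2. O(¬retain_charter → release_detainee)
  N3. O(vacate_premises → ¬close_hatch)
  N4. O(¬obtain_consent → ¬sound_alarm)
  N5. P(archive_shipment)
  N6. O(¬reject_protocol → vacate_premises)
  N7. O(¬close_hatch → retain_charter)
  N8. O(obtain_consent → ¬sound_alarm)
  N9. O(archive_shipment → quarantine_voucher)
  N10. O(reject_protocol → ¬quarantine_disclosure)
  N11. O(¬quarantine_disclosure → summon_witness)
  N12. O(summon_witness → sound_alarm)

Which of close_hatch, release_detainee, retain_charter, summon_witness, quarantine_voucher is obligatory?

Premises 4 and 8 cover both cases: O(¬obtain_consent → ¬sound_alarm) and O(obtain_consent → ¬sound_alarm). Since ¬obtain_consent ∨ obtain_consent is a tautology, O(¬sound_alarm) follows.
Premise 12 is O(summon_witness → sound_alarm); contrapositively O(¬sound_alarm → ¬summon_witness). Since O(¬sound_alarm) holds, K gives O(¬summon_witness).
Premise 11 is O(¬quarantine_disclosure → summon_witness); contrapositively O(¬summon_witness → quarantine_disclosure). Since O(¬summon_witness) holds, K gives O(quarantine_disclosure).
Premise 10, O(reject_protocol → ¬quarantine_disclosure), contraposes to O(quarantine_disclosure → ¬reject_protocol); with O(quarantine_disclosure) we get O(¬reject_protocol).
Premise 6 is O(¬reject_protocol → vacate_premises); since O(¬reject_protocol), deontic closure gives O(vacate_premises).
Applying K to premise 3 (O(vacate_premises → ¬close_hatch)) and O(vacate_premises) yields O(¬close_hatch).
With premise 7, O(¬close_hatch → retain_charter), the K-axiom yields O(retain_charter).
So O(retain_charter) holds — retain_charter is obligatory. None of the other listed options is made obligatory by any chain of premises.

retain_charter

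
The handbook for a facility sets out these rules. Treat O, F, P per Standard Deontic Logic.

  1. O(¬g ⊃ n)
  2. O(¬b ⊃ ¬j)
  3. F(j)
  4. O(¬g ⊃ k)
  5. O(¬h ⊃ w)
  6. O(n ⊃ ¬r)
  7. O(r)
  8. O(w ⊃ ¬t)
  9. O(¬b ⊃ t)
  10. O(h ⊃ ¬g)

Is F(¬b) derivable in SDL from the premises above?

Premise 7 gives O(r).
The contrapositive of premise 6 (O(n ⊃ ¬r)) is O(r ⊃ ¬n), and O(r) is already established, so O(¬n).
The contrapositive of premise 1 (O(¬g ⊃ n)) is O(¬n ⊃ g), and O(¬n) is already established, so O(g).
The contrapositive of premise 10 (O(h ⊃ ¬g)) is O(g ⊃ ¬h), and O(g) is already established, so O(¬h).
Applying K to premise 5 (O(¬h ⊃ w)) and O(¬h) yields O(w).
From O(w) and premise 8, O(w ⊃ ¬t), we obtain O(¬t).
The contrapositive of premise 9 (O(¬b ⊃ t)) is O(¬t ⊃ b), and O(¬t) is already established, so O(b).
Premises 2, 3, 4 do not contribute to this derivation.
So O(b) holds, i.e. F(¬b). The claim follows.

Yes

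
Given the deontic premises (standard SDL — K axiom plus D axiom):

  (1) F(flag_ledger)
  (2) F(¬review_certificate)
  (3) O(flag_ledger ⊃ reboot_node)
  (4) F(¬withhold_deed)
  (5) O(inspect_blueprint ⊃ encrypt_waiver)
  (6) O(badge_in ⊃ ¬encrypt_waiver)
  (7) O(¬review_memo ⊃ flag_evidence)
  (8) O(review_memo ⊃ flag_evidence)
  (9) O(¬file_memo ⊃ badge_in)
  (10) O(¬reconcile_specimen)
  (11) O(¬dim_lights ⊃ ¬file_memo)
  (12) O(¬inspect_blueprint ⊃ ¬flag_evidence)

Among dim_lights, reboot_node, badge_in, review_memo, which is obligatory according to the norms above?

Premises 7 and 8 are O(¬review_memo ⊃ flag_evidence) and O(review_memo ⊃ flag_evidence); every ideal world satisfies ¬review_memo or review_memo, so in either case flag_evidence holds — hence O(flag_evidence).
Premise 12 is O(¬inspect_blueprint ⊃ ¬flag_evidence); contrapositively O(flag_evidence ⊃ inspect_blueprint). Since O(flag_evidence) holds, K gives O(inspect_blueprint).
With premise 5, O(inspect_blueprint ⊃ encrypt_waiver), the K-axiom yields O(encrypt_waiver).
The contrapositive of premise 6 (O(badge_in ⊃ ¬encrypt_waiver)) is O(encrypt_waiver ⊃ ¬badge_in), and O(encrypt_waiver) is already established, so O(¬badge_in).
Premise 9 is O(¬file_memo ⊃ badge_in); contrapositively O(¬badge_in ⊃ file_memo). Since O(¬badge_in) holds, K gives O(file_memo).
Premise 11 is O(¬dim_lights ⊃ ¬file_memo); contrapositively O(file_memo ⊃ dim_lights). Since O(file_memo) holds, K gives O(dim_lights).
So O(dim_lights) holds — dim_lights is obligatory. None of the other listed options is made obligatory by any chain of premises.

dim_lights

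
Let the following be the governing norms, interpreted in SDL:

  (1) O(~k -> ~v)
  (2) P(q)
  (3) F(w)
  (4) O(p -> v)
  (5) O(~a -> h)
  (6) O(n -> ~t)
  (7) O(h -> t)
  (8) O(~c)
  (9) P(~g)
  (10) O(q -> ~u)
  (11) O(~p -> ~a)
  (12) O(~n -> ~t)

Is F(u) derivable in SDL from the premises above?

No

Premise 10 is O(q -> ~u), but O(q) is not derivable from the premises (the permission P(q) asserts only ~O(~q), not O(q)), so it does not yield O(~u).
No other premise forces O(~u). An ideal world satisfying every premise can still have u true, so F(u) is not derivable.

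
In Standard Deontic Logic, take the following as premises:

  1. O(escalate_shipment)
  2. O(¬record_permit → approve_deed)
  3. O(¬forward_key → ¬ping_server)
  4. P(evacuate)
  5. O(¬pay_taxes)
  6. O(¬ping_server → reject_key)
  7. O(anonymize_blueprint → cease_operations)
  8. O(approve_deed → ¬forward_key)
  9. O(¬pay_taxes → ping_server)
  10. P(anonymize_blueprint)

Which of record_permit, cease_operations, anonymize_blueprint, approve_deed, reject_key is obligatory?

From premise 5 we have O(¬pay_taxes).
Premise 9 is O(¬pay_taxes → ping_server); since O(¬pay_taxes), deontic closure gives O(ping_server).
The contrapositive of premise 3 (O(¬forward_key → ¬ping_server)) is O(ping_server → forward_key), and O(ping_server) is already established, so O(forward_key).
The contrapositive of premise 8 (O(approve_deed → ¬forward_key)) is O(forward_key → ¬approve_deed), and O(forward_key) is already established, so O(¬approve_deed).
Premise 2 is O(¬record_permit → approve_deed); contrapositively O(¬approve_deed → record_permit). Since O(¬approve_deed) holds, K gives O(record_permit).
So O(record_permit) holds — record_permit is obligatory. None of the other listed options is made obligatory by any chain of premises.

record_permit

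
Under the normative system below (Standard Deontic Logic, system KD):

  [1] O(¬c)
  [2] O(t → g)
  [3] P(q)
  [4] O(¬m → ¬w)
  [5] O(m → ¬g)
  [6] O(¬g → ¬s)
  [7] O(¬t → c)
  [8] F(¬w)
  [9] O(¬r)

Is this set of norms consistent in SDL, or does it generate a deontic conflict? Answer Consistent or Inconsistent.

Premise 1 states O(¬c) outright.
Premise 7 is O(¬t → c); contrapositively O(¬c → t). Since O(¬c) holds, K gives O(t).
Applying K to premise 2 (O(t → g)) and O(t) yields O(g).
Premise 5, O(m → ¬g), contraposes to O(g → ¬m); with O(g) we get O(¬m).
Premise 4 is O(¬m → ¬w); since O(¬m), deontic closure gives O(¬w).
But premise 8, F(¬w), means O(w).
We now have both O(¬w) and O(w) — w is simultaneously obligatory and forbidden, violating the D-axiom.

Inconsistent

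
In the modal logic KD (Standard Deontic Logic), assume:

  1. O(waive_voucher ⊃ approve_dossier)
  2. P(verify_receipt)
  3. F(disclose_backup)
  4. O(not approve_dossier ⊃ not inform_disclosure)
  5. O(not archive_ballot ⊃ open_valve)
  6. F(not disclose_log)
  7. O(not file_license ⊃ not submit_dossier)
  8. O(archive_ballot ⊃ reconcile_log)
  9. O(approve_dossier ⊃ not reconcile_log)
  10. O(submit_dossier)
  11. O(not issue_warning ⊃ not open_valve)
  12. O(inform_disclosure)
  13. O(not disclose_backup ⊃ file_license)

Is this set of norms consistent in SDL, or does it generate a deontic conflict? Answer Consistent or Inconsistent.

Consistent

Premise 7 is O(not file_license ⊃ not submit_dossier), but O(not file_license) is not derivable from the premises, so it does not yield O(not submit_dossier).
So O(not submit_dossier) is not derivable, and the apparent clash with O(submit_dossier) does not arise.
A world satisfying every obligation exists (e.g. approve_dossier=true, archive_ballot=false, disclose_backup=false, disclose_log=true, file_license=true, inform_disclosure=true, issue_warning=true, open_valve=true, reconcile_log=false, submit_dossier=true, verify_receipt=false, waive_voucher=false); no atom is both obligatory and forbidden, so the set is consistent.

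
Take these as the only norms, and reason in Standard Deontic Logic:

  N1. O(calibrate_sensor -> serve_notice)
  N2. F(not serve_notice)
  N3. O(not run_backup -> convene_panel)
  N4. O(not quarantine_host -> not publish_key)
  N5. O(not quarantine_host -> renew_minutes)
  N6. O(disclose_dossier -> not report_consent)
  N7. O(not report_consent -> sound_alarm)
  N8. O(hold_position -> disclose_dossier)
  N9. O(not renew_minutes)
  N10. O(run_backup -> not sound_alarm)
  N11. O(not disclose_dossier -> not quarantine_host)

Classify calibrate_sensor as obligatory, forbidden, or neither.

Premise 1 is O(calibrate_sensor -> serve_notice); even if O(serve_notice) held, inferring O(calibrate_sensor) would be affirming the consequent — invalid.
No premise or chain of K-axiom applications forces O(calibrate_sensor), and none forces O(not calibrate_sensor). So calibrate_sensor is neither obligatory nor forbidden under these norms.

Neither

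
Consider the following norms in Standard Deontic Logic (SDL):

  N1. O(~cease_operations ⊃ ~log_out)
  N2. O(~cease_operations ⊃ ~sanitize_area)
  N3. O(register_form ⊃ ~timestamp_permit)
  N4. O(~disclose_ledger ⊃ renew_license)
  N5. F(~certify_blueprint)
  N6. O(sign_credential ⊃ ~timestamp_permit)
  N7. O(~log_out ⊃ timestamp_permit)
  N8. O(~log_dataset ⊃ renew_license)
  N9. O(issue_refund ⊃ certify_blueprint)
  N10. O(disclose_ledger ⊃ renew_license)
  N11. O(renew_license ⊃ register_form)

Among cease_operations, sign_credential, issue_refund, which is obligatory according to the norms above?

By case analysis on disclose_ledger: premise 10 gives O(disclose_ledger ⊃ renew_license) and premise 4 gives O(~disclose_ledger ⊃ renew_license), so O(renew_license) either way.
With premise 11, O(renew_license ⊃ register_form), the K-axiom yields O(register_form).
Premise 3 is O(register_form ⊃ ~timestamp_permit); since O(register_form), deontic closure gives O(~timestamp_permit).
Premise 7 is O(~log_out ⊃ timestamp_permit); contrapositively O(~timestamp_permit ⊃ log_out). Since O(~timestamp_permit) holds, K gives O(log_out).
Premise 1, O(~cease_operations ⊃ ~log_out), contraposes to O(log_out ⊃ cease_operations); with O(log_out) we get O(cease_operations).
So O(cease_operations) holds — cease_operations is obligatory. None of the other listed options is made obligatory by any chain of premises.

cease_operations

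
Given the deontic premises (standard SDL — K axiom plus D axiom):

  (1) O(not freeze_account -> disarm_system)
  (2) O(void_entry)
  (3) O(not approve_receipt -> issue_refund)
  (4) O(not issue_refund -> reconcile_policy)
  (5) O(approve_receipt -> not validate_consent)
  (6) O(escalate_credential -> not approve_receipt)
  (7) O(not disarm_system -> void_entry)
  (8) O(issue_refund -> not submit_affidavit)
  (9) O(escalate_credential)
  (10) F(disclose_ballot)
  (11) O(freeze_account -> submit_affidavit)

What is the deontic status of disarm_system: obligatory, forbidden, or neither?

Premise 9 gives O(escalate_credential).
Applying K to premise 6 (O(escalate_credential -> not approve_receipt)) and O(escalate_credential) yields O(not approve_receipt).
With premise 3, O(not approve_receipt -> issue_refund), the K-axiom yields O(issue_refund).
From O(issue_refund) and premise 8, O(issue_refund -> not submit_affidavit), we obtain O(not submit_affidavit).
Premise 11 is O(freeze_account -> submit_affidavit); contrapositively O(not submit_affidavit -> not freeze_account). Since O(not submit_affidavit) holds, K gives O(not freeze_account).
With premise 1, O(not freeze_account -> disarm_system), the K-axiom yields O(disarm_system).
Premises 2, 4, 5, 7, 10 do not contribute to this derivation.
Hence disarm_system is obligatory.

Obligatory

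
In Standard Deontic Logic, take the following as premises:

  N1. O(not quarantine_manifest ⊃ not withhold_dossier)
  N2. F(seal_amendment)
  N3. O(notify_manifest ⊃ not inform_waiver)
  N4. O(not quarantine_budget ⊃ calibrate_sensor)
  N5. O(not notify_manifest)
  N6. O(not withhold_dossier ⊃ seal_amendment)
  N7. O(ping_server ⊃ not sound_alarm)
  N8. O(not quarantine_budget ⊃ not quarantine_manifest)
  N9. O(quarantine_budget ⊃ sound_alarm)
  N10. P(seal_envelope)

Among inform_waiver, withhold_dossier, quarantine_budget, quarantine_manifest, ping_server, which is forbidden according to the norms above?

F(seal_amendment) at premise 2 means O(not seal_amendment).
The contrapositive of premise 6 (O(not withhold_dossier ⊃ seal_amendment)) is O(not seal_amendment ⊃ withhold_dossier), and O(not seal_amendment) is already established, so O(withhold_dossier).
Premise 1 is O(not quarantine_manifest ⊃ not withhold_dossier); contrapositively O(withhold_dossier ⊃ quarantine_manifest). Since O(withhold_dossier) holds, K gives O(quarantine_manifest).
Premise 8, O(not quarantine_budget ⊃ not quarantine_manifest), contraposes to O(quarantine_manifest ⊃ quarantine_budget); with O(quarantine_manifest) we get O(quarantine_budget).
Premise 9 is O(quarantine_budget ⊃ sound_alarm); since O(quarantine_budget), deontic closure gives O(sound_alarm).
The contrapositive of premise 7 (O(ping_server ⊃ not sound_alarm)) is O(sound_alarm ⊃ not ping_server), and O(sound_alarm) is already established, so O(not ping_server).
So O(not ping_server) holds, i.e. ping_server is forbidden. None of the other listed options is forbidden under the premises.

ping_server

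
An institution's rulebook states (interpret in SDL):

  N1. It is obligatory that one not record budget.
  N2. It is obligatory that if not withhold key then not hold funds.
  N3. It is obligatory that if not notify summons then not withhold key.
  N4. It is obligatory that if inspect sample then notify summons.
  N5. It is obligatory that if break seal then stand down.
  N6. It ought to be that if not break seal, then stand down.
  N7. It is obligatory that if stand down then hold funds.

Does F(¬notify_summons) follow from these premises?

Yes

Premises 6 and 5 cover both cases: O(¬break_seal → stand_down) and O(break_seal → stand_down). Since ¬break_seal ∨ break_seal is a tautology, O(stand_down) follows.
Premise 7 is O(stand_down → hold_funds); since O(stand_down), deontic closure gives O(hold_funds).
Premise 2, O(¬withhold_key → ¬hold_funds), contraposes to O(hold_funds → withhold_key); with O(hold_funds) we get O(withhold_key).
Premise 3, O(¬notify_summons → ¬withhold_key), contraposes to O(withhold_key → notify_summons); with O(withhold_key) we get O(notify_summons).
Premises 1, 4 do not contribute to this derivation.
So O(notify_summons) holds, i.e. F(¬notify_summons). The claim follows.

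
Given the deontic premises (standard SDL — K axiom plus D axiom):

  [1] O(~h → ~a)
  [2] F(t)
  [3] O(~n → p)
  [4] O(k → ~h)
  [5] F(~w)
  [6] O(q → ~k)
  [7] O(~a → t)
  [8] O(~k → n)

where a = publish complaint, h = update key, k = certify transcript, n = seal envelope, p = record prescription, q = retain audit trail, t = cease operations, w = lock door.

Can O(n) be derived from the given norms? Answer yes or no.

Premise 2 is F(t), i.e. O(~t).
The contrapositive of premise 7 (O(~a → t)) is O(~t → a), and O(~t) is already established, so O(a).
Premise 1, O(~h → ~a), contraposes to O(a → h); with O(a) we get O(h).
Premise 4 is O(k → ~h); contrapositively O(h → ~k). Since O(h) holds, K gives O(~k).
With premise 8, O(~k → n), the K-axiom yields O(n).
Premises 3, 5, 6 do not contribute to this derivation.
So O(n) follows.

Yes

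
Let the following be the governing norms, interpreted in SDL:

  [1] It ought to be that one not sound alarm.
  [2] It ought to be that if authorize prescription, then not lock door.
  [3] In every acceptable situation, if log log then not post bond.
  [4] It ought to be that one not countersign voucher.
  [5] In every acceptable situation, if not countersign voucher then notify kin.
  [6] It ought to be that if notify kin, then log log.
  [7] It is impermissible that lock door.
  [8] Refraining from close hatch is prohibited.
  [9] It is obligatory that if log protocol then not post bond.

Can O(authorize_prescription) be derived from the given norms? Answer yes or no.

Premise 2 is O(authorize_prescription → ¬lock_door); even if O(¬lock_door) held, inferring O(authorize_prescription) would be affirming the consequent — invalid.
No other premise forces O(authorize_prescription). An ideal world satisfying every premise can still have authorize_prescription false, so O(authorize_prescription) is not derivable.

No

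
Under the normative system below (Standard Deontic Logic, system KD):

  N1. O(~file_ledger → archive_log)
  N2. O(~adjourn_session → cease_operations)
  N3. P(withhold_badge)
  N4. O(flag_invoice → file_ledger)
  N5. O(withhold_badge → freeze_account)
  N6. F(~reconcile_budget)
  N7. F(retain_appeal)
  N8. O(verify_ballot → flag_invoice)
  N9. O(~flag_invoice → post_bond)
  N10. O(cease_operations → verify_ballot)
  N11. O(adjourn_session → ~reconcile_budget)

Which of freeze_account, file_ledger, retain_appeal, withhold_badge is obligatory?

F(~reconcile_budget) at premise 6 means O(reconcile_budget).
Premise 11, O(adjourn_session → ~reconcile_budget), contraposes to O(reconcile_budget → ~adjourn_session); with O(reconcile_budget) we get O(~adjourn_session).
Premise 2 is O(~adjourn_session → cease_operations); since O(~adjourn_session), deontic closure gives O(cease_operations).
From O(cease_operations) and premise 10, O(cease_operations → verify_ballot), we obtain O(verify_ballot).
From O(verify_ballot) and premise 8, O(verify_ballot → flag_invoice), we obtain O(flag_invoice).
From O(flag_invoice) and premise 4, O(flag_invoice → file_ledger), we obtain O(file_ledger).
So O(file_ledger) holds — file_ledger is obligatory. None of the other listed options is made obligatory by any chain of premises.

file_ledger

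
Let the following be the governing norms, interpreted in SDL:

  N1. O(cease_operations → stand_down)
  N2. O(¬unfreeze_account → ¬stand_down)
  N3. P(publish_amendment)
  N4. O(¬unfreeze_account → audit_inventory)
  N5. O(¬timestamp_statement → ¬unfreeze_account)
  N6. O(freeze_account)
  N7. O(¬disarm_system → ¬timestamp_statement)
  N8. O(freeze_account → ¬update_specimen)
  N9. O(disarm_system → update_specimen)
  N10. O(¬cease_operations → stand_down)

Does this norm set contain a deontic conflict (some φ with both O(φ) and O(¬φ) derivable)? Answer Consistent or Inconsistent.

By case analysis on cease_operations: premise 1 gives O(cease_operations → stand_down) and premise 10 gives O(¬cease_operations → stand_down), so O(stand_down) either way.
Premise 2, O(¬unfreeze_account → ¬stand_down), contraposes to O(stand_down → unfreeze_account); with O(stand_down) we get O(unfreeze_account).
Premise 5, O(¬timestamp_statement → ¬unfreeze_account), contraposes to O(unfreeze_account → timestamp_statement); with O(unfreeze_account) we get O(timestamp_statement).
Premise 7 is O(¬disarm_system → ¬timestamp_statement); contrapositively O(timestamp_statement → disarm_system). Since O(timestamp_statement) holds, K gives O(disarm_system).
With premise 9, O(disarm_system → update_specimen), the K-axiom yields O(update_specimen).
Premise 8 is O(freeze_account → ¬update_specimen); contrapositively O(update_specimen → ¬freeze_account). Since O(update_specimen) holds, K gives O(¬freeze_account).
But premise 6 directly asserts O(freeze_account).
We now have both O(¬freeze_account) and O(freeze_account) — freeze_account is simultaneously obligatory and forbidden, violating the D-axiom.

Inconsistent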